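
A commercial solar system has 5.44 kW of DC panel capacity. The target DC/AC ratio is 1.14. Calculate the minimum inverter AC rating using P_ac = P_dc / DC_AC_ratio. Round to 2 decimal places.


The inverter AC capacity is determined by the DC/AC ratio.
Given: P_dc = 5.44 kW, DC/AC ratio = 1.14
P_ac = P_dc / ratio = 5.44 / 1.14
P_ac = 4.77 kW

4.77


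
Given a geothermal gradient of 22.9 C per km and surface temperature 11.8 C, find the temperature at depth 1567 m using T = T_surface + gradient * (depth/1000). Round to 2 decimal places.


Convert depth to km: 1567 / 1000 = 1.567 km
Temperature increase = gradient * depth_km = 22.9 * 1.567 = 35.88 C
Temperature at depth = T_surface + delta_T = 11.8 + 35.88
T = 47.68 C

47.68


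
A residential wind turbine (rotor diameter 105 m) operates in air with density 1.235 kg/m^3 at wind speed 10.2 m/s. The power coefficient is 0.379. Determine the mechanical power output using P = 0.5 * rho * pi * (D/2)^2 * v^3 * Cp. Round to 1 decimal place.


Step 1 -- Compute swept area:
  A = pi * (D/2)^2 = pi * (105/2)^2 = 8659.01 m^2
Step 2 -- Apply wind power equation:
  P = 0.5 * rho * A * v^3 * Cp
  v^3 = 10.2^3 = 1061.208
  P = 0.5 * 1.235 * 8659.01 * 1061.208 * 0.379
  P = 2150528.3 W

2150528.3


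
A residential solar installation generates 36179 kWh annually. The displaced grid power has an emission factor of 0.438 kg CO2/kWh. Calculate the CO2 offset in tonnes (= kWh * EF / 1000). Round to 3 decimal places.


CO2 offset in kg = generation * emission_factor
CO2 offset = 36179 * 0.438 = 15846.4 kg
Convert to tonnes:
  CO2 offset = 15846.4 / 1000 = 15.846 tonnes

15.846


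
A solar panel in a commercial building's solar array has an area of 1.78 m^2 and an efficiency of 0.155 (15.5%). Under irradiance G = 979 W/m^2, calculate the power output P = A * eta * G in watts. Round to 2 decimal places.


Use the solar power formula P = A * eta * G.
Given: A = 1.78 m^2, eta = 0.155, G = 979 W/m^2
P = 1.78 * 0.155 * 979
P = 270.11 W

270.11


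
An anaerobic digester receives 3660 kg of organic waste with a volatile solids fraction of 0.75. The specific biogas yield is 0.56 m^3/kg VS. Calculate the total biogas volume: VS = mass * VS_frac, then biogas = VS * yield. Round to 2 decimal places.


Compute volatile solids:
  VS = mass * VS_fraction = 3660 * 0.75 = 2745.0 kg
Calculate biogas volume:
  Biogas = VS * specific_yield = 2745.0 * 0.56
  Biogas = 1537.20 m^3

1537.20


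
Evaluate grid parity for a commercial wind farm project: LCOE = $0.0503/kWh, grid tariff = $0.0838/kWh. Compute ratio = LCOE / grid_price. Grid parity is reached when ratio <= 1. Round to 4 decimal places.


Compare LCOE to grid price:
  LCOE = $0.0503/kWh, Grid price = $0.0838/kWh
  Ratio = LCOE / grid_price = 0.0503 / 0.0838 = 0.6002
  Grid parity achieved (ratio <= 1)? yes

0.6002


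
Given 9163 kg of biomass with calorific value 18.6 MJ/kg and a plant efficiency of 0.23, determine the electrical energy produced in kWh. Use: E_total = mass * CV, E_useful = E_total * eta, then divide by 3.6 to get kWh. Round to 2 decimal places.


Total energy = mass * CV = 9163 * 18.6 = 170431.8 MJ
Useful energy = total * eta = 170431.8 * 0.23 = 39199.31 MJ
Convert to kWh: 39199.31 / 3.6
Useful energy = 10888.70 kWh

10888.70


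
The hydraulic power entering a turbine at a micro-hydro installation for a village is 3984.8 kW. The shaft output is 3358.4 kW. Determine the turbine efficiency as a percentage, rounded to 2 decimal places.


Turbine efficiency = (output power / input power) * 100
eta = (3358.4 / 3984.8) * 100
eta = 84.28%

84.28


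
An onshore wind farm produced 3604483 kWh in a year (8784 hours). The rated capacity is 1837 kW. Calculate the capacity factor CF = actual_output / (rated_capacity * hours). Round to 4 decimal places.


Capacity factor = actual output / maximum possible output
Maximum possible = rated * hours = 1837 * 8784 = 16136208 kWh
CF = 3604483 / 16136208
CF = 0.2234

0.2234


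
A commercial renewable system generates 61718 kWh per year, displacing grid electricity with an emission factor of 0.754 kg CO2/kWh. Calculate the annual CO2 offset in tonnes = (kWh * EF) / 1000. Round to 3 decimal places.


CO2 offset in kg = generation * emission_factor
CO2 offset = 61718 * 0.754 = 46535.37 kg
Convert to tonnes:
  CO2 offset = 46535.37 / 1000 = 46.535 tonnes

46.535


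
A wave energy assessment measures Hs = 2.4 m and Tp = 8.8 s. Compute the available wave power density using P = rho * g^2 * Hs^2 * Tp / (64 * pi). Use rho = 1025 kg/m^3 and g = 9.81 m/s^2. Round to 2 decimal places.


Apply wave power formula:
  g^2 = 9.81^2 = 96.2361
  Hs^2 = 2.4^2 = 5.76
  Numerator = rho * g^2 * Hs^2 * Tp = 1025 * 96.2361 * 5.76 * 8.8 = 4999965.82
  Denominator = 64 * pi = 201.0619
  P = 4999965.82 / 201.0619 = 24867.79 W/m

24867.79


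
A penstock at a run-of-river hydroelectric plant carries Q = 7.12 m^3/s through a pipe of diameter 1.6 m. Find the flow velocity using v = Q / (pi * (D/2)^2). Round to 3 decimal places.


Compute pipe cross-sectional area:
  A = pi * (D/2)^2 = pi * (1.6/2)^2 = 2.0106 m^2
Calculate velocity:
  v = Q / A = 7.12 / 2.0106
  v = 3.541 m/s

3.541


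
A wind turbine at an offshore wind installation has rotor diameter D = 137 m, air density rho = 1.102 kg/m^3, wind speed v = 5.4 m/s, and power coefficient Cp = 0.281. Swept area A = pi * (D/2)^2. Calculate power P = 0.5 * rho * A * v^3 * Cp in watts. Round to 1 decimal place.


Step 1 -- Compute swept area:
  A = pi * (D/2)^2 = pi * (137/2)^2 = 14741.14 m^2
Step 2 -- Apply wind power equation:
  P = 0.5 * rho * A * v^3 * Cp
  v^3 = 5.4^3 = 157.464
  P = 0.5 * 1.102 * 14741.14 * 157.464 * 0.281
  P = 359393.5 W

359393.5


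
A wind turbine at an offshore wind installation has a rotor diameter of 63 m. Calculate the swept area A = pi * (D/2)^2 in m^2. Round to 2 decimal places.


Compute the rotor radius:
  r = D / 2 = 63 / 2 = 31.5 m
Calculate swept area:
  A = pi * r^2 = pi * 31.5^2
  A = 3117.25 m^2

3117.25


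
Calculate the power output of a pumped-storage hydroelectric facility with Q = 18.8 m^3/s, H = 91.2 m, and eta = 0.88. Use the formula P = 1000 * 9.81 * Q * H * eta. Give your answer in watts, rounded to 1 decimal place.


Apply the hydropower formula P = rho * g * Q * H * eta
rho * g = 1000 * 9.81 = 9810.0
P = 9810.0 * 18.8 * 91.2 * 0.88
P = 14801453.6 W

14801453.6


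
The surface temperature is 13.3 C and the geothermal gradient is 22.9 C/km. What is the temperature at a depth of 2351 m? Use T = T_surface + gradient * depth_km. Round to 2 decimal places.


Convert depth to km: 2351 / 1000 = 2.351 km
Temperature increase = gradient * depth_km = 22.9 * 2.351 = 53.84 C
Temperature at depth = T_surface + delta_T = 13.3 + 53.84
T = 67.14 C

67.14


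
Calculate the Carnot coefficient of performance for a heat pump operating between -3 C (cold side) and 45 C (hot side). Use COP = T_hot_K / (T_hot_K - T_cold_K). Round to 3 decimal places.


Convert to Kelvin:
  T_hot = 45 + 273.15 = 318.15 K
  T_cold = -3 + 273.15 = 270.15 K
Apply Carnot COP formula:
  COP = T_hot_K / (T_hot_K - T_cold_K) = 318.15 / 48.0
  COP = 6.628

6.628


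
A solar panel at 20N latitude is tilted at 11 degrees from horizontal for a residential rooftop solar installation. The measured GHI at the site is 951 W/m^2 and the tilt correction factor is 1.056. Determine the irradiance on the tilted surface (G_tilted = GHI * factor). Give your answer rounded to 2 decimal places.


Identify the given values:
  GHI = 951 W/m^2, tilt correction factor = 1.056
Apply the formula G_tilted = GHI * factor:
  G_tilted = 951 * 1.056
  G_tilted = 1004.26 W/m^2

1004.26


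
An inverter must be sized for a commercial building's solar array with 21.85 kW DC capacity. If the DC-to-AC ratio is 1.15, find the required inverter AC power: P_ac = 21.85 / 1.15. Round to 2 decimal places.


The inverter AC capacity is determined by the DC/AC ratio.
Given: P_dc = 21.85 kW, DC/AC ratio = 1.15
P_ac = P_dc / ratio = 21.85 / 1.15
P_ac = 19.00 kW

19.00


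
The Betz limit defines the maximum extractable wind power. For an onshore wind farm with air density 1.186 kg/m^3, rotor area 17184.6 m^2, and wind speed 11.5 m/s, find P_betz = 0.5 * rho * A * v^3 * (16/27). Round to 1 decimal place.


The Betz coefficient Cp_max = 16/27 = 0.5926
v^3 = 11.5^3 = 1520.875
P_betz = 0.5 * rho * A * v^3 * Cp_max
P_betz = 0.5 * 1.186 * 17184.6 * 1520.875 * 0.5926
P_betz = 9184253.5 W

9184253.5


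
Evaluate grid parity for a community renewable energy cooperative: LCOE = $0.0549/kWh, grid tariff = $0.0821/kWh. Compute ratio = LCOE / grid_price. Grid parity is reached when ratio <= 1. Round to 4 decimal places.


Compare LCOE to grid price:
  LCOE = $0.0549/kWh, Grid price = $0.0821/kWh
  Ratio = LCOE / grid_price = 0.0549 / 0.0821 = 0.6687
  Grid parity achieved (ratio <= 1)? yes

0.6687


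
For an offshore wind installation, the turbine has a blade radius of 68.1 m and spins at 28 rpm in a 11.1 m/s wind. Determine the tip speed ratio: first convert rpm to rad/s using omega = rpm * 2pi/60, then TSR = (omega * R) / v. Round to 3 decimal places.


Convert rotational speed to rad/s:
  omega = 28 * 2 * pi / 60 = 2.9322 rad/s
Compute tip speed:
  v_tip = omega * R = 2.9322 * 68.1 = 199.68 m/s
Tip speed ratio:
  TSR = v_tip / v_wind = 199.68 / 11.1 = 17.989

17.989


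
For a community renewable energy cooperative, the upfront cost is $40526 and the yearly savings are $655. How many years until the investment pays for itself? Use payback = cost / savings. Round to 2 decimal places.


Simple payback period = initial cost / annual savings
Payback = 40526 / 655
Payback = 61.87 years

61.87


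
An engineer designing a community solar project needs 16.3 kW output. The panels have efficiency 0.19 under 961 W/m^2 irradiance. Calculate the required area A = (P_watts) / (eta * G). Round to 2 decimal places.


Convert target power to watts: P = 16.3 * 1000 = 16300.0 W
Compute denominator: eta * G = 0.19 * 961 = 182.59
Required area A = P / (eta * G) = 16300.0 / 182.59
A = 89.27 m^2

89.27


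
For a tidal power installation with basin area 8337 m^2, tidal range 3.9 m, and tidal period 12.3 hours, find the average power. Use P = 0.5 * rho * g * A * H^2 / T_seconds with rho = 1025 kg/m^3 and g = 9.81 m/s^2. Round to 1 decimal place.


Convert period to seconds: T = 12.3 * 3600 = 44280.0 s
H^2 = 3.9^2 = 15.21
P = 0.5 * rho * g * A * H^2 / T
P = 0.5 * 1025 * 9.81 * 8337 * 15.21 / 44280.0
P = 14397.7 W

14397.7


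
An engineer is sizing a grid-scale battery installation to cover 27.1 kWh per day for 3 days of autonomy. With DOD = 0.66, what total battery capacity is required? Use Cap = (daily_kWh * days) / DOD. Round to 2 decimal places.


Total energy needed = daily * days = 27.1 * 3 = 81.3 kWh
Account for depth of discharge:
  Cap = total_energy / DOD = 81.3 / 0.66
  Cap = 123.18 kWh

123.18


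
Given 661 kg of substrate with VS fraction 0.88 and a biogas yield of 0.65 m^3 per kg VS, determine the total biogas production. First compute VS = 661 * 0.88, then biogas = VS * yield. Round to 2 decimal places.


Compute volatile solids:
  VS = mass * VS_fraction = 661 * 0.88 = 581.68 kg
Calculate biogas volume:
  Biogas = VS * specific_yield = 581.68 * 0.65
  Biogas = 378.09 m^3

378.09


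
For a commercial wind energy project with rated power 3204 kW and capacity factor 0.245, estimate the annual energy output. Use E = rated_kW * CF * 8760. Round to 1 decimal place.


Annual energy = rated_kW * capacity_factor * hours_per_year
Given: P_rated = 3204 kW, CF = 0.245, hours = 8760
E = 3204 * 0.245 * 8760
E = 6876424.8 kWh

6876424.8


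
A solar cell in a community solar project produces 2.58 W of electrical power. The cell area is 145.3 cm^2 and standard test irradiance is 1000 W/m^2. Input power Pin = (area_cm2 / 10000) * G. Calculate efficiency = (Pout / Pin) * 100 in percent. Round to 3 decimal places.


First compute the input power:
  Pin = area_cm2 / 10000 * G = 145.3 / 10000 * 1000 = 14.53 W
Then compute efficiency:
  Efficiency = (Pout / Pin) * 100 = (2.58 / 14.53) * 100
  Efficiency = 17.756%

17.756


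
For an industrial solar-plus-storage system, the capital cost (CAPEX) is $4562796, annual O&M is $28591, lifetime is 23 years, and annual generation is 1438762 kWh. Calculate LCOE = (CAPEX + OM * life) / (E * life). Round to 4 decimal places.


Total cost = CAPEX + OM * lifetime = 4562796 + 28591 * 23 = 4562796 + 657593 = 5220389
Total generation = annual * lifetime = 1438762 * 23 = 33091526 kWh
LCOE = 5220389 / 33091526
LCOE = 0.1578 $/kWh

0.1578


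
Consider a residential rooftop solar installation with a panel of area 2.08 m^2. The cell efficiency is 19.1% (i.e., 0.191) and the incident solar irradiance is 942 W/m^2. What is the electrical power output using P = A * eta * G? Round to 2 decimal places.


Use the solar power formula P = A * eta * G.
Given: A = 2.08 m^2, eta = 0.191, G = 942 W/m^2
P = 2.08 * 0.191 * 942
P = 374.24 W

374.24


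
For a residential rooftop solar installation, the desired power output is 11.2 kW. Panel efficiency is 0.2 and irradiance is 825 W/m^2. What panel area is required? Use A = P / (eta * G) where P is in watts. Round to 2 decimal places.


Convert target power to watts: P = 11.2 * 1000 = 11200.0 W
Compute denominator: eta * G = 0.2 * 825 = 165.0
Required area A = P / (eta * G) = 11200.0 / 165.0
A = 67.88 m^2

67.88


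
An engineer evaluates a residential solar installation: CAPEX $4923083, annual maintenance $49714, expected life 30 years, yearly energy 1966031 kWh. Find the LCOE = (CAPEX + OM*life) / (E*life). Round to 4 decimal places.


Total cost = CAPEX + OM * lifetime = 4923083 + 49714 * 30 = 4923083 + 1491420 = 6414503
Total generation = annual * lifetime = 1966031 * 30 = 58980930 kWh
LCOE = 6414503 / 58980930
LCOE = 0.1088 $/kWh

0.1088


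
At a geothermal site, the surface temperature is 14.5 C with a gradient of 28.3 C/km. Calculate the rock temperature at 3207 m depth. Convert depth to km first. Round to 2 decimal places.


Convert depth to km: 3207 / 1000 = 3.207 km
Temperature increase = gradient * depth_km = 28.3 * 3.207 = 90.76 C
Temperature at depth = T_surface + delta_T = 14.5 + 90.76
T = 105.26 C

105.26


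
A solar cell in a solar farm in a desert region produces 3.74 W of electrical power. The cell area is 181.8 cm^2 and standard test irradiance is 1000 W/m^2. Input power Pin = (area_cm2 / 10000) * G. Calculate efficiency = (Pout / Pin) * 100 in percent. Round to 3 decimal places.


First compute the input power:
  Pin = area_cm2 / 10000 * G = 181.8 / 10000 * 1000 = 18.18 W
Then compute efficiency:
  Efficiency = (Pout / Pin) * 100 = (3.74 / 18.18) * 100
  Efficiency = 20.572%

20.572


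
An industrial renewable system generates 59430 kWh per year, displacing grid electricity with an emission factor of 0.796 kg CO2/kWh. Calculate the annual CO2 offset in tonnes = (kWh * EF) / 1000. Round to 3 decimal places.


CO2 offset in kg = generation * emission_factor
CO2 offset = 59430 * 0.796 = 47306.28 kg
Convert to tonnes:
  CO2 offset = 47306.28 / 1000 = 47.306 tonnes

47.306


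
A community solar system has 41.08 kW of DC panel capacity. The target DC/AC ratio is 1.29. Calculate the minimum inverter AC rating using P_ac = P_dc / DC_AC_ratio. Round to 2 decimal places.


The inverter AC capacity is determined by the DC/AC ratio.
Given: P_dc = 41.08 kW, DC/AC ratio = 1.29
P_ac = P_dc / ratio = 41.08 / 1.29
P_ac = 31.84 kW

31.84


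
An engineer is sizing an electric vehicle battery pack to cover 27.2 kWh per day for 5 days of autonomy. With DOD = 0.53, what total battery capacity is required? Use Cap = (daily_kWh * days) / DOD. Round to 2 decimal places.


Total energy needed = daily * days = 27.2 * 5 = 136.0 kWh
Account for depth of discharge:
  Cap = total_energy / DOD = 136.0 / 0.53
  Cap = 256.60 kWh

256.60


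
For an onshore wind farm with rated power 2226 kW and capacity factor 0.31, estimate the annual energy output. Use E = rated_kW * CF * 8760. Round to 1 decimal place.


Annual energy = rated_kW * capacity_factor * hours_per_year
Given: P_rated = 2226 kW, CF = 0.31, hours = 8760
E = 2226 * 0.31 * 8760
E = 6044925.6 kWh

6044925.6


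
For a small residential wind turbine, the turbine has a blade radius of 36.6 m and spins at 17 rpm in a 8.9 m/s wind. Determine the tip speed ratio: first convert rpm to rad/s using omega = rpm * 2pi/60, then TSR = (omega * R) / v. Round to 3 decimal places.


Convert rotational speed to rad/s:
  omega = 17 * 2 * pi / 60 = 1.7802 rad/s
Compute tip speed:
  v_tip = omega * R = 1.7802 * 36.6 = 65.157 m/s
Tip speed ratio:
  TSR = v_tip / v_wind = 65.157 / 8.9 = 7.321

7.321


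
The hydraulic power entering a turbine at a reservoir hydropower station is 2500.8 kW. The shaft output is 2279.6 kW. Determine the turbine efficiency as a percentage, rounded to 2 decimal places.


Turbine efficiency = (output power / input power) * 100
eta = (2279.6 / 2500.8) * 100
eta = 91.15%

91.15


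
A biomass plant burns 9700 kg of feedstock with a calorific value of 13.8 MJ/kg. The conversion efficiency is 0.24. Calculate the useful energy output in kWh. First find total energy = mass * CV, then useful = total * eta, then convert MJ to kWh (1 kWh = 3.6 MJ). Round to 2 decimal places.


Total energy = mass * CV = 9700 * 13.8 = 133860.0 MJ
Useful energy = total * eta = 133860.0 * 0.24 = 32126.4 MJ
Convert to kWh: 32126.4 / 3.6
Useful energy = 8924.00 kWh

8924.00


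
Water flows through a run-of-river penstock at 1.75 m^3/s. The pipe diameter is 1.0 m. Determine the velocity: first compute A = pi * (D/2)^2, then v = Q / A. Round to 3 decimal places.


Compute pipe cross-sectional area:
  A = pi * (D/2)^2 = pi * (1.0/2)^2 = 0.7854 m^2
Calculate velocity:
  v = Q / A = 1.75 / 0.7854
  v = 2.228 m/s

2.228


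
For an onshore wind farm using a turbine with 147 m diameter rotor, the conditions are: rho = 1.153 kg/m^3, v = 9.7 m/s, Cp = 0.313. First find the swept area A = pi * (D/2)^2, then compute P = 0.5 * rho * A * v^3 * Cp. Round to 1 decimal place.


Step 1 -- Compute swept area:
  A = pi * (D/2)^2 = pi * (147/2)^2 = 16971.67 m^2
Step 2 -- Apply wind power equation:
  P = 0.5 * rho * A * v^3 * Cp
  v^3 = 9.7^3 = 912.673
  P = 0.5 * 1.153 * 16971.67 * 912.673 * 0.313
  P = 2795010.2 W

2795010.2


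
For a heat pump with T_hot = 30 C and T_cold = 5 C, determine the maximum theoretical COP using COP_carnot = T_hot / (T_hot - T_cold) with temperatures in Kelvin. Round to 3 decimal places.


Convert to Kelvin:
  T_hot = 30 + 273.15 = 303.15 K
  T_cold = 5 + 273.15 = 278.15 K
Apply Carnot COP formula:
  COP = T_hot_K / (T_hot_K - T_cold_K) = 303.15 / 25.0
  COP = 12.126

12.126


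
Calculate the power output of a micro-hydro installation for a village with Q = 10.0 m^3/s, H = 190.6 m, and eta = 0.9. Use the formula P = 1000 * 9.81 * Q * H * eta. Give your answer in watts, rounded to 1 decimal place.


Apply the hydropower formula P = rho * g * Q * H * eta
rho * g = 1000 * 9.81 = 9810.0
P = 9810.0 * 10.0 * 190.6 * 0.9
P = 16828074.0 W

16828074.0


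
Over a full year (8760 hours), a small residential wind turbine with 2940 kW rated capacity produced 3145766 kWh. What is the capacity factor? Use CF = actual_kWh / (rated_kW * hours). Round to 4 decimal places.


Capacity factor = actual output / maximum possible output
Maximum possible = rated * hours = 2940 * 8760 = 25754400 kWh
CF = 3145766 / 25754400
CF = 0.1221

0.1221


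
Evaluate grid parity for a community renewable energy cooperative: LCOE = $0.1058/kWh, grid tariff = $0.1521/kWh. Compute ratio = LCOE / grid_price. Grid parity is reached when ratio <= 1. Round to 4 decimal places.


Compare LCOE to grid price:
  LCOE = $0.1058/kWh, Grid price = $0.1521/kWh
  Ratio = LCOE / grid_price = 0.1058 / 0.1521 = 0.6956
  Grid parity achieved (ratio <= 1)? yes

0.6956


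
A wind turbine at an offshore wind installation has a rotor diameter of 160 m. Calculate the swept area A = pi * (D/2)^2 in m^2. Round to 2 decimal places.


Compute the rotor radius:
  r = D / 2 = 160 / 2 = 80.0 m
Calculate swept area:
  A = pi * r^2 = pi * 80.0^2
  A = 20106.19 m^2

20106.19


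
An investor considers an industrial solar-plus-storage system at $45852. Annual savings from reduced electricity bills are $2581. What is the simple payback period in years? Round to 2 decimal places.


Simple payback period = initial cost / annual savings
Payback = 45852 / 2581
Payback = 17.77 years

17.77


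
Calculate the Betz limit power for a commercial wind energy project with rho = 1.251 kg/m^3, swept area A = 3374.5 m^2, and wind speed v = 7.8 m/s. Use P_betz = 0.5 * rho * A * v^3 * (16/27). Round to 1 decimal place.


The Betz coefficient Cp_max = 16/27 = 0.5926
v^3 = 7.8^3 = 474.552
P_betz = 0.5 * rho * A * v^3 * Cp_max
P_betz = 0.5 * 1.251 * 3374.5 * 474.552 * 0.5926
P_betz = 593576.6 W

593576.6


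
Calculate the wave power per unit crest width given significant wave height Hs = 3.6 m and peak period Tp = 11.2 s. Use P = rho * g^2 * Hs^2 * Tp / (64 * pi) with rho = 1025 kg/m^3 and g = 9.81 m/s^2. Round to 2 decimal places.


Apply wave power formula:
  g^2 = 9.81^2 = 96.2361
  Hs^2 = 3.6^2 = 12.96
  Numerator = rho * g^2 * Hs^2 * Tp = 1025 * 96.2361 * 12.96 * 11.2 = 14318083.95
  Denominator = 64 * pi = 201.0619
  P = 14318083.95 / 201.0619 = 71212.31 W/m

71212.31


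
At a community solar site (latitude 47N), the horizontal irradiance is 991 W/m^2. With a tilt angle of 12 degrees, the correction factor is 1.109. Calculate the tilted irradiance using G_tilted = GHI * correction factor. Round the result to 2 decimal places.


Identify the given values:
  GHI = 991 W/m^2, tilt correction factor = 1.109
Apply the formula G_tilted = GHI * factor:
  G_tilted = 991 * 1.109
  G_tilted = 1099.02 W/m^2

1099.02


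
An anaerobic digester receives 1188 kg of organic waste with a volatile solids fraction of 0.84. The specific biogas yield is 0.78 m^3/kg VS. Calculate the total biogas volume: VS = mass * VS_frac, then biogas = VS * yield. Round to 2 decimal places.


Compute volatile solids:
  VS = mass * VS_fraction = 1188 * 0.84 = 997.92 kg
Calculate biogas volume:
  Biogas = VS * specific_yield = 997.92 * 0.78
  Biogas = 778.38 m^3

778.38


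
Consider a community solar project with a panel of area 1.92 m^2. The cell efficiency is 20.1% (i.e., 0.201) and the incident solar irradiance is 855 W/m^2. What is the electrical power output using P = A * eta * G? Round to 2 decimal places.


Use the solar power formula P = A * eta * G.
Given: A = 1.92 m^2, eta = 0.201, G = 855 W/m^2
P = 1.92 * 0.201 * 855
P = 329.96 W

329.96


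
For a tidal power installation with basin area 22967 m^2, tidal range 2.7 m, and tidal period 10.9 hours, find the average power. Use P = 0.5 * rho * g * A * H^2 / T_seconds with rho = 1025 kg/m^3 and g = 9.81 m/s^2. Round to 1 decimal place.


Convert period to seconds: T = 10.9 * 3600 = 39240.0 s
H^2 = 2.7^2 = 7.29
P = 0.5 * rho * g * A * H^2 / T
P = 0.5 * 1025 * 9.81 * 22967 * 7.29 / 39240.0
P = 21451.9 W

21451.9


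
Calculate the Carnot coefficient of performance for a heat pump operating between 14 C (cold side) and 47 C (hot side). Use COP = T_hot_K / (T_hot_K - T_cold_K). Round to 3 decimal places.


Convert to Kelvin:
  T_hot = 47 + 273.15 = 320.15 K
  T_cold = 14 + 273.15 = 287.15 K
Apply Carnot COP formula:
  COP = T_hot_K / (T_hot_K - T_cold_K) = 320.15 / 33.0
  COP = 9.702

9.702


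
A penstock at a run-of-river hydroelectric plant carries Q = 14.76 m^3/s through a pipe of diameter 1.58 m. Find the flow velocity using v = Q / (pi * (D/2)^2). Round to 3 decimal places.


Compute pipe cross-sectional area:
  A = pi * (D/2)^2 = pi * (1.58/2)^2 = 1.9607 m^2
Calculate velocity:
  v = Q / A = 14.76 / 1.9607
  v = 7.528 m/s

7.528


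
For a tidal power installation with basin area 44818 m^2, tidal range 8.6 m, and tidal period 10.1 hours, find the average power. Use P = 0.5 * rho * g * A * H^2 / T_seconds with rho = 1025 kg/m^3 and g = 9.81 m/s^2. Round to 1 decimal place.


Convert period to seconds: T = 10.1 * 3600 = 36360.0 s
H^2 = 8.6^2 = 73.96
P = 0.5 * rho * g * A * H^2 / T
P = 0.5 * 1025 * 9.81 * 44818 * 73.96 / 36360.0
P = 458340.7 W

458340.7


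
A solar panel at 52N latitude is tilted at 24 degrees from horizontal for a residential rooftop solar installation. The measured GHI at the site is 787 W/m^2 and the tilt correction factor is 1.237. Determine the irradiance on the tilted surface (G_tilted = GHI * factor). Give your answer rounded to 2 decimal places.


Identify the given values:
  GHI = 787 W/m^2, tilt correction factor = 1.237
Apply the formula G_tilted = GHI * factor:
  G_tilted = 787 * 1.237
  G_tilted = 973.52 W/m^2

973.52


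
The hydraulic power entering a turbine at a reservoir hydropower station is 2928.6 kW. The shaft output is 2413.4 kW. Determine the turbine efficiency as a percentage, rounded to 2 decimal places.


Turbine efficiency = (output power / input power) * 100
eta = (2413.4 / 2928.6) * 100
eta = 82.41%

82.41


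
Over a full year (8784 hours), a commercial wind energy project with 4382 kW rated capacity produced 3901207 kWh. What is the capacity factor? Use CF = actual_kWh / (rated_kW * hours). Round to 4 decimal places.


Capacity factor = actual output / maximum possible output
Maximum possible = rated * hours = 4382 * 8784 = 38491488 kWh
CF = 3901207 / 38491488
CF = 0.1014

0.1014


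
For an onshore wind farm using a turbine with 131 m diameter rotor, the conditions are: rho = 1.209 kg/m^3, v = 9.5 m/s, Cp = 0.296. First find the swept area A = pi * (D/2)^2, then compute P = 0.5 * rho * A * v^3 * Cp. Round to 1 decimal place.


Step 1 -- Compute swept area:
  A = pi * (D/2)^2 = pi * (131/2)^2 = 13478.22 m^2
Step 2 -- Apply wind power equation:
  P = 0.5 * rho * A * v^3 * Cp
  v^3 = 9.5^3 = 857.375
  P = 0.5 * 1.209 * 13478.22 * 857.375 * 0.296
  P = 2067718.0 W

2067718.0


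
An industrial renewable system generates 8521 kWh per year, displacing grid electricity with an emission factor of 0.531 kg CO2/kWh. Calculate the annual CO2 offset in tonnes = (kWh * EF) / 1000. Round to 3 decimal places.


CO2 offset in kg = generation * emission_factor
CO2 offset = 8521 * 0.531 = 4524.65 kg
Convert to tonnes:
  CO2 offset = 4524.65 / 1000 = 4.525 tonnes

4.525


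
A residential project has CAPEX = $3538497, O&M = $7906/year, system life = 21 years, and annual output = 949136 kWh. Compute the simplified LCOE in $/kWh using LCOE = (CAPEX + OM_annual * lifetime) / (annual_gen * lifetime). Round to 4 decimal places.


Total cost = CAPEX + OM * lifetime = 3538497 + 7906 * 21 = 3538497 + 166026 = 3704523
Total generation = annual * lifetime = 949136 * 21 = 19931856 kWh
LCOE = 3704523 / 19931856
LCOE = 0.1859 $/kWh

0.1859


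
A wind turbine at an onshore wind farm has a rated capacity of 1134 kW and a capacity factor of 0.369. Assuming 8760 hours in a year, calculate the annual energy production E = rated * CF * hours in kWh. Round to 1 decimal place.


Annual energy = rated_kW * capacity_factor * hours_per_year
Given: P_rated = 1134 kW, CF = 0.369, hours = 8760
E = 1134 * 0.369 * 8760
E = 3665587.0 kWh

3665587.0


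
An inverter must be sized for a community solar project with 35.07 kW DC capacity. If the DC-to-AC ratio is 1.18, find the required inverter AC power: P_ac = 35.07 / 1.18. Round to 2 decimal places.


The inverter AC capacity is determined by the DC/AC ratio.
Given: P_dc = 35.07 kW, DC/AC ratio = 1.18
P_ac = P_dc / ratio = 35.07 / 1.18
P_ac = 29.72 kW

29.72


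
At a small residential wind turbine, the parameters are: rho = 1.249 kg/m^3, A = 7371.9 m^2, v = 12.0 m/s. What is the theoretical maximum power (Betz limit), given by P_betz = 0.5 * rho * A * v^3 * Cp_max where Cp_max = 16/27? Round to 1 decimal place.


The Betz coefficient Cp_max = 16/27 = 0.5926
v^3 = 12.0^3 = 1728.0
P_betz = 0.5 * rho * A * v^3 * Cp_max
P_betz = 0.5 * 1.249 * 7371.9 * 1728.0 * 0.5926
P_betz = 4714241.6 W

4714241.6


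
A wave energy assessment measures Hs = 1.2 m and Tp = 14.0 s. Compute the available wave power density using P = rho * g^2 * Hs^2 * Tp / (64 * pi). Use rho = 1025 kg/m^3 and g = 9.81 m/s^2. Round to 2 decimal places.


Apply wave power formula:
  g^2 = 9.81^2 = 96.2361
  Hs^2 = 1.2^2 = 1.44
  Numerator = rho * g^2 * Hs^2 * Tp = 1025 * 96.2361 * 1.44 * 14.0 = 1988622.77
  Denominator = 64 * pi = 201.0619
  P = 1988622.77 / 201.0619 = 9890.60 W/m

9890.60


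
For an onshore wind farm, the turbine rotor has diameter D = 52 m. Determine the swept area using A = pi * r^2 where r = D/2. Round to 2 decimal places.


Compute the rotor radius:
  r = D / 2 = 52 / 2 = 26.0 m
Calculate swept area:
  A = pi * r^2 = pi * 26.0^2
  A = 2123.72 m^2

2123.72


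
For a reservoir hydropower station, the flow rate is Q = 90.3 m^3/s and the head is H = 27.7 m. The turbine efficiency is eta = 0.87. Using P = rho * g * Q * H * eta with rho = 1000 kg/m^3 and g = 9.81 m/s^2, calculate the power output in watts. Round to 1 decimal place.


Apply the hydropower formula P = rho * g * Q * H * eta
rho * g = 1000 * 9.81 = 9810.0
P = 9810.0 * 90.3 * 27.7 * 0.87
P = 21347930.5 W

21347930.5


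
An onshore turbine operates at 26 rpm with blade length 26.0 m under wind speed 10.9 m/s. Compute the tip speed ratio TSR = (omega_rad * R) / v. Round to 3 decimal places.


Convert rotational speed to rad/s:
  omega = 26 * 2 * pi / 60 = 2.7227 rad/s
Compute tip speed:
  v_tip = omega * R = 2.7227 * 26.0 = 70.791 m/s
Tip speed ratio:
  TSR = v_tip / v_wind = 70.791 / 10.9 = 6.495

6.495


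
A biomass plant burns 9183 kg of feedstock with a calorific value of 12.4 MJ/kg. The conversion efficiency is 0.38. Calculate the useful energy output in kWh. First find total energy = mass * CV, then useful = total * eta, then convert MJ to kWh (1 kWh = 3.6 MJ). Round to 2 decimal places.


Total energy = mass * CV = 9183 * 12.4 = 113869.2 MJ
Useful energy = total * eta = 113869.2 * 0.38 = 43270.3 MJ
Convert to kWh: 43270.3 / 3.6
Useful energy = 12019.53 kWh

12019.53


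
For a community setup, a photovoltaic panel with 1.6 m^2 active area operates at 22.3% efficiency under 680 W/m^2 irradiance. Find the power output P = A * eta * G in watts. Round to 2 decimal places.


Use the solar power formula P = A * eta * G.
Given: A = 1.6 m^2, eta = 0.223, G = 680 W/m^2
P = 1.6 * 0.223 * 680
P = 242.62 W

242.62


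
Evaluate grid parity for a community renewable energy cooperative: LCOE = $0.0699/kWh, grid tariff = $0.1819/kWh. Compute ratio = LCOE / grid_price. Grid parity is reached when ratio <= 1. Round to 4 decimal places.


Compare LCOE to grid price:
  LCOE = $0.0699/kWh, Grid price = $0.1819/kWh
  Ratio = LCOE / grid_price = 0.0699 / 0.1819 = 0.3843
  Grid parity achieved (ratio <= 1)? yes

0.3843


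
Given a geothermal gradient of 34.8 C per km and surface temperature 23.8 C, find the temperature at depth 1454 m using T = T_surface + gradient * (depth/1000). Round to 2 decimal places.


Convert depth to km: 1454 / 1000 = 1.454 km
Temperature increase = gradient * depth_km = 34.8 * 1.454 = 50.6 C
Temperature at depth = T_surface + delta_T = 23.8 + 50.6
T = 74.40 C

74.40


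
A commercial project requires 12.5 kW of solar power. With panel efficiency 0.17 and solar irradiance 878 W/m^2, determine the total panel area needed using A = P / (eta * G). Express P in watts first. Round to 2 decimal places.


Convert target power to watts: P = 12.5 * 1000 = 12500.0 W
Compute denominator: eta * G = 0.17 * 878 = 149.26
Required area A = P / (eta * G) = 12500.0 / 149.26
A = 83.75 m^2

83.75


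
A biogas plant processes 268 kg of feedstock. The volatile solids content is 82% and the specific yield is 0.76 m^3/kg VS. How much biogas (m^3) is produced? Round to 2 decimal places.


Compute volatile solids:
  VS = mass * VS_fraction = 268 * 0.82 = 219.76 kg
Calculate biogas volume:
  Biogas = VS * specific_yield = 219.76 * 0.76
  Biogas = 167.02 m^3

167.02


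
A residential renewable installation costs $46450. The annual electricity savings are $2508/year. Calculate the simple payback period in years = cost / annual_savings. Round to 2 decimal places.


Simple payback period = initial cost / annual savings
Payback = 46450 / 2508
Payback = 18.52 years

18.52


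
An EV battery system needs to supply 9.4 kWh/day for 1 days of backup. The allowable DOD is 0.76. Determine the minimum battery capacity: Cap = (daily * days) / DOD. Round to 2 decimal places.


Total energy needed = daily * days = 9.4 * 1 = 9.4 kWh
Account for depth of discharge:
  Cap = total_energy / DOD = 9.4 / 0.76
  Cap = 12.37 kWh

12.37


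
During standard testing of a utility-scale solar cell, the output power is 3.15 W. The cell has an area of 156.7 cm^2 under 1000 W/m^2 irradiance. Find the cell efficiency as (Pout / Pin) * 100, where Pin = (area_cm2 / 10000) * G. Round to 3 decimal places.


First compute the input power:
  Pin = area_cm2 / 10000 * G = 156.7 / 10000 * 1000 = 15.67 W
Then compute efficiency:
  Efficiency = (Pout / Pin) * 100 = (3.15 / 15.67) * 100
  Efficiency = 20.102%

20.102


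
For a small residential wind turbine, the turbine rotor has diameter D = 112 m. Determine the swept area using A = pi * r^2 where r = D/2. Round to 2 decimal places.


Compute the rotor radius:
  r = D / 2 = 112 / 2 = 56.0 m
Calculate swept area:
  A = pi * r^2 = pi * 56.0^2
  A = 9852.03 m^2

9852.03


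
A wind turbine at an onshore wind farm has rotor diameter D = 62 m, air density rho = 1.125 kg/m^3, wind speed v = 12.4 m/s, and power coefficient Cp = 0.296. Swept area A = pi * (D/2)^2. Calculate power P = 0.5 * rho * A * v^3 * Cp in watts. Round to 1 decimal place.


Step 1 -- Compute swept area:
  A = pi * (D/2)^2 = pi * (62/2)^2 = 3019.07 m^2
Step 2 -- Apply wind power equation:
  P = 0.5 * rho * A * v^3 * Cp
  v^3 = 12.4^3 = 1906.624
  P = 0.5 * 1.125 * 3019.07 * 1906.624 * 0.296
  P = 958412.7 W

958412.7


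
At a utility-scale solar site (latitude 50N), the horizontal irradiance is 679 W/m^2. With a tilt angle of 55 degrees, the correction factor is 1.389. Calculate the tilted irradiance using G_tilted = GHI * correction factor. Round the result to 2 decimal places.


Identify the given values:
  GHI = 679 W/m^2, tilt correction factor = 1.389
Apply the formula G_tilted = GHI * factor:
  G_tilted = 679 * 1.389
  G_tilted = 943.13 W/m^2

943.13


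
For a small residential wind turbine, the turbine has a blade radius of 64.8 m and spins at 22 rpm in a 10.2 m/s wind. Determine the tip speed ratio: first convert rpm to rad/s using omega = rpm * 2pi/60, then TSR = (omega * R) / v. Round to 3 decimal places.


Convert rotational speed to rad/s:
  omega = 22 * 2 * pi / 60 = 2.3038 rad/s
Compute tip speed:
  v_tip = omega * R = 2.3038 * 64.8 = 149.288 m/s
Tip speed ratio:
  TSR = v_tip / v_wind = 149.288 / 10.2 = 14.636

14.636


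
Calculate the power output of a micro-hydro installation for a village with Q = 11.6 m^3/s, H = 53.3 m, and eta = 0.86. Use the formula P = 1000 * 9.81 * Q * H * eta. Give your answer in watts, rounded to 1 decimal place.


Apply the hydropower formula P = rho * g * Q * H * eta
rho * g = 1000 * 9.81 = 9810.0
P = 9810.0 * 11.6 * 53.3 * 0.86
P = 5216181.0 W

5216181.0


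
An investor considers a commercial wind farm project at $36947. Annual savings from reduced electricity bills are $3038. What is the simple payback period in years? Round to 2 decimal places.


Simple payback period = initial cost / annual savings
Payback = 36947 / 3038
Payback = 12.16 years

12.16


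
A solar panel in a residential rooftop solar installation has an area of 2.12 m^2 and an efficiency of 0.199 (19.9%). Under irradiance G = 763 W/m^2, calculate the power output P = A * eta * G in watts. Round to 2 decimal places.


Use the solar power formula P = A * eta * G.
Given: A = 2.12 m^2, eta = 0.199, G = 763 W/m^2
P = 2.12 * 0.199 * 763
P = 321.89 W

321.89


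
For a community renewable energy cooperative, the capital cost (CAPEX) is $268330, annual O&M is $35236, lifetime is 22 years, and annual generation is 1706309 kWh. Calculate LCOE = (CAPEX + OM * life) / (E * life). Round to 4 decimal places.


Total cost = CAPEX + OM * lifetime = 268330 + 35236 * 22 = 268330 + 775192 = 1043522
Total generation = annual * lifetime = 1706309 * 22 = 37538798 kWh
LCOE = 1043522 / 37538798
LCOE = 0.0278 $/kWh

0.0278


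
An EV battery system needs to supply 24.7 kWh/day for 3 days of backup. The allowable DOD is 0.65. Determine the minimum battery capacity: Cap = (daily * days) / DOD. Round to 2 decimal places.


Total energy needed = daily * days = 24.7 * 3 = 74.1 kWh
Account for depth of discharge:
  Cap = total_energy / DOD = 74.1 / 0.65
  Cap = 114.00 kWh

114.00


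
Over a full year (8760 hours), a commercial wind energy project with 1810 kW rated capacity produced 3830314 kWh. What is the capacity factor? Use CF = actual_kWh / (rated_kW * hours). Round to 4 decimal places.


Capacity factor = actual output / maximum possible output
Maximum possible = rated * hours = 1810 * 8760 = 15855600 kWh
CF = 3830314 / 15855600
CF = 0.2416

0.2416


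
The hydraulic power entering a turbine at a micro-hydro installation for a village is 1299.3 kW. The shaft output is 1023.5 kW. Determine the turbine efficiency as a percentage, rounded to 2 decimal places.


Turbine efficiency = (output power / input power) * 100
eta = (1023.5 / 1299.3) * 100
eta = 78.77%

78.77


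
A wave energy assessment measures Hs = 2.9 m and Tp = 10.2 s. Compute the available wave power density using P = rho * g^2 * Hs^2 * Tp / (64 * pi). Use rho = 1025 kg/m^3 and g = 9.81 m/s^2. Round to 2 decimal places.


Apply wave power formula:
  g^2 = 9.81^2 = 96.2361
  Hs^2 = 2.9^2 = 8.41
  Numerator = rho * g^2 * Hs^2 * Tp = 1025 * 96.2361 * 8.41 * 10.2 = 8461708.26
  Denominator = 64 * pi = 201.0619
  P = 8461708.26 / 201.0619 = 42085.08 W/m

42085.08


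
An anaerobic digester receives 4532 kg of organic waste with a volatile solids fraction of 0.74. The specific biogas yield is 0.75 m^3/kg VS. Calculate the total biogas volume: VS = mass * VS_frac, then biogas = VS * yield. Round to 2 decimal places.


Compute volatile solids:
  VS = mass * VS_fraction = 4532 * 0.74 = 3353.68 kg
Calculate biogas volume:
  Biogas = VS * specific_yield = 3353.68 * 0.75
  Biogas = 2515.26 m^3

2515.26


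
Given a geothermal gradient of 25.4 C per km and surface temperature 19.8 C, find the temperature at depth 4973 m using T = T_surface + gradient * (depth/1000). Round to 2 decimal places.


Convert depth to km: 4973 / 1000 = 4.973 km
Temperature increase = gradient * depth_km = 25.4 * 4.973 = 126.31 C
Temperature at depth = T_surface + delta_T = 19.8 + 126.31
T = 146.11 C

146.11


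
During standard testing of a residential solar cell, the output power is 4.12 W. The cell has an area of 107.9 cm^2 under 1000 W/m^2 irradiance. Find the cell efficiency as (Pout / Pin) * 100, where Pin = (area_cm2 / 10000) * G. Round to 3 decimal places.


First compute the input power:
  Pin = area_cm2 / 10000 * G = 107.9 / 10000 * 1000 = 10.79 W
Then compute efficiency:
  Efficiency = (Pout / Pin) * 100 = (4.12 / 10.79) * 100
  Efficiency = 38.184%

38.184


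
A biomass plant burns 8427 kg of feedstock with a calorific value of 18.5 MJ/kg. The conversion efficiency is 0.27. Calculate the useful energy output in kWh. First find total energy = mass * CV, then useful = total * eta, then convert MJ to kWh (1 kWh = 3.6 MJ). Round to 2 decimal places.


Total energy = mass * CV = 8427 * 18.5 = 155899.5 MJ
Useful energy = total * eta = 155899.5 * 0.27 = 42092.87 MJ
Convert to kWh: 42092.87 / 3.6
Useful energy = 11692.46 kWh

11692.46
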